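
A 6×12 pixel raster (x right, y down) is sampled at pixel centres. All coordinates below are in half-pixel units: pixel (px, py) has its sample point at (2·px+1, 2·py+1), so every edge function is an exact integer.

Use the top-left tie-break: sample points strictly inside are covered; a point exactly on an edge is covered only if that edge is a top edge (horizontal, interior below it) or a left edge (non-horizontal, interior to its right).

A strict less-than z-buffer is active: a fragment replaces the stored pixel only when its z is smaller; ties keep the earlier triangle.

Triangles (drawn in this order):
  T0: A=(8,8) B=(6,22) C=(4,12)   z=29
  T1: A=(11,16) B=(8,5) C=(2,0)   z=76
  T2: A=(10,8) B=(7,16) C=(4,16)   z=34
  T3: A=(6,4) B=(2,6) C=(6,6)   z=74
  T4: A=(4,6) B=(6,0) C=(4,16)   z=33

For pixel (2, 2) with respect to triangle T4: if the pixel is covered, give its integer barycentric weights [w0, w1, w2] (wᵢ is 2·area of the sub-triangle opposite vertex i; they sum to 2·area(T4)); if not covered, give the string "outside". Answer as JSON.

T0:
  2·area = 48
  edge (8, 8)→(6, 22): d=(-2,14) right/bottom  bias=-1
  edge (6, 22)→(4, 12): d=(-2,-10) top-left  bias=+0
  edge (4, 12)→(8, 8): d=(4,-4) top-left  bias=+0
    (4,0)@(9, 1): e=[0,72,-24] → ·  [on edge]
    (5,2)@(11, 5): e=[-36,84,0] → ·  [on edge]
    (1,3)@(3, 7): e=[72,0,-24] → ·  [on edge]
    (4,3)@(9, 7): e=[-12,60,0] → ·  [on edge]
    (3,4)@(7, 9): e=[12,36,0] → #  [on edge]
    (4,4)@(9, 9): e=[-16,56,8] → ·
    (2,5)@(5, 11): e=[36,12,0] → #  [on edge]
    (4,5)@(9, 11): e=[-20,52,16] → ·
    (1,6)@(3, 13): e=[60,-12,0] → ·  [on edge]
    (2,6)@(5, 13): e=[32,8,8] → #
    (4,6)@(9, 13): e=[-24,48,24] → ·
    (0,7)@(1, 15): e=[84,-36,0] → ·  [on edge]
    (3,7)@(7, 15): e=[0,24,24] → ·  [on edge]
    (2,8)@(5, 17): e=[24,0,24] → #  [on edge]
  covered (7 px):
    · · · · · ·
    · · · · · ·
    · · · · · ·
    · · · · · ·
    · · · # · ·
    · · # # · ·
    · · # # · ·
    · · # · · ·
    · · # · · ·
    · · · · · ·
    · · · · · ·
    · · · · · ·
T1:
  2·area = 51  (B↔C swapped to make it positive)
  edge (11, 16)→(2, 0): d=(-9,-16) top-left  bias=+0
  edge (2, 0)→(8, 5): d=(6,5) right/bottom  bias=-1
  edge (8, 5)→(11, 16): d=(3,11) right/bottom  bias=-1
    (1,0)@(3, 1): e=[7,1,43] → #
    (2,0)@(5, 1): e=[39,-9,21] → ·
    (1,1)@(3, 3): e=[-11,13,49] → ·
    (2,1)@(5, 3): e=[21,3,27] → #
    (3,1)@(7, 3): e=[53,-7,5] → ·
    (2,2)@(5, 5): e=[3,15,33] → #
    (3,2)@(7, 5): e=[35,5,11] → #
    (4,2)@(9, 5): e=[67,-5,-11] → ·
    (2,3)@(5, 7): e=[-15,27,39] → ·
    (3,3)@(7, 7): e=[17,17,17] → #
    (4,3)@(9, 7): e=[49,7,-5] → ·
    (3,4)@(7, 9): e=[-1,29,23] → ·
  covered (7 px):
    · # · · · ·
    · · # · · ·
    · · # # · ·
    · · · # · ·
    · · · · # ·
    · · · · # ·
    · · · · · ·
    · · · · · ·
    · · · · · ·
    · · · · · ·
    · · · · · ·
    · · · · · ·
T2:
  2·area = 24
  edge (10, 8)→(7, 16): d=(-3,8) right/bottom  bias=-1
  edge (7, 16)→(4, 16): d=(-3,0) right/bottom  bias=-1
  edge (4, 16)→(10, 8): d=(6,-8) top-left  bias=+0
    (3,6)@(7, 13): e=[9,9,6] → #
    (4,6)@(9, 13): e=[-7,9,22] → ·
    (2,7)@(5, 15): e=[19,3,2] → #
    (4,7)@(9, 15): e=[-13,3,34] → ·
    (2,8)@(5, 17): e=[13,-3,14] → ·
    (3,8)@(7, 17): e=[-3,-3,30] → ·
  covered (3 px):
    · · · · · ·
    · · · · · ·
    · · · · · ·
    · · · · · ·
    · · · · · ·
    · · · · · ·
    · · · # · ·
    · · # # · ·
    · · · · · ·
    · · · · · ·
    · · · · · ·
    · · · · · ·
T3:
  2·area = 8  (B↔C swapped to make it positive)
  edge (6, 4)→(6, 6): d=(0,2) right/bottom  bias=-1
  edge (6, 6)→(2, 6): d=(-4,0) right/bottom  bias=-1
  edge (2, 6)→(6, 4): d=(4,-2) top-left  bias=+0
    (2,2)@(5, 5): e=[2,4,2] → #
    (3,2)@(7, 5): e=[-2,4,6] → ·
    (2,3)@(5, 7): e=[2,-4,10] → ·
  covered (1 px):
    · · · · · ·
    · · · · · ·
    · · # · · ·
    · · · · · ·
    · · · · · ·
    · · · · · ·
    · · · · · ·
    · · · · · ·
    · · · · · ·
    · · · · · ·
    · · · · · ·
    · · · · · ·
T4:
  2·area = 20
  edge (4, 6)→(6, 0): d=(2,-6) top-left  bias=+0
  edge (6, 0)→(4, 16): d=(-2,16) right/bottom  bias=-1
  edge (4, 16)→(4, 6): d=(0,-10) top-left  bias=+0
    (2,1)@(5, 3): e=[0,10,10] → #  [on edge]
    (3,1)@(7, 3): e=[12,-22,30] → ·
    (2,2)@(5, 5): e=[4,6,10] → #
    (3,2)@(7, 5): e=[16,-26,30] → ·
    (2,3)@(5, 7): e=[8,2,10] → #
    (3,3)@(7, 7): e=[20,-30,30] → ·
    (1,4)@(3, 9): e=[0,30,-10] → ·  [on edge]
    (2,4)@(5, 9): e=[12,-2,10] → ·
    (0,7)@(1, 15): e=[0,50,-30] → ·  [on edge]
  covered (3 px):
    · · · · · ·
    · · # · · ·
    · · # · · ·
    · · # · · ·
    · · · · · ·
    · · · · · ·
    · · · · · ·
    · · · · · ·
    · · · · · ·
    · · · · · ·
    · · · · · ·
    · · · · · ·

Result: [6,10,4]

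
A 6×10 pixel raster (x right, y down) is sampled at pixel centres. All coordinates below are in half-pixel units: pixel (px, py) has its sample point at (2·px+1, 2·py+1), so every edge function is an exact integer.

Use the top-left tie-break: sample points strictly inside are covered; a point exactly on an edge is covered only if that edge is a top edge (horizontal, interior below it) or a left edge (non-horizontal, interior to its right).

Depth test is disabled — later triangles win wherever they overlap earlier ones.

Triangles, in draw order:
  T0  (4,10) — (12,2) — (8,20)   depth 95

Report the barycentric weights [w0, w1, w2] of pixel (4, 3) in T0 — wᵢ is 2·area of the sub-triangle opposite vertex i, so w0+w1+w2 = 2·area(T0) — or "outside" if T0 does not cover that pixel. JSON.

T0:
  2·area = 112
  edge (4, 10)→(12, 2): d=(8,-8) top-left  bias=+0
  edge (12, 2)→(8, 20): d=(-4,18) right/bottom  bias=-1
  edge (8, 20)→(4, 10): d=(-4,-10) top-left  bias=+0
    (5,1)@(11, 3): e=[0,14,98] → #  [on edge]
    (4,2)@(9, 5): e=[0,42,70] → #  [on edge]
    (3,3)@(7, 7): e=[0,70,42] → #  [on edge]
    (5,3)@(11, 7): e=[32,-2,82] → ·
    (2,4)@(5, 9): e=[0,98,14] → #  [on edge]
    (5,4)@(11, 9): e=[48,-10,74] → ·
    (1,5)@(3, 11): e=[0,126,-14] → ·  [on edge]
    (2,5)@(5, 11): e=[16,90,6] → #
    (5,5)@(11, 11): e=[64,-18,66] → ·
    (0,6)@(1, 13): e=[0,154,-42] → ·  [on edge]
    (2,6)@(5, 13): e=[32,82,-2] → ·
    (3,6)@(7, 13): e=[48,46,18] → #
  covered (16 px):
    · · · · · ·
    · · · · · #
    · · · · # #
    · · · # # ·
    · · # # # ·
    · · # # # ·
    · · · # # ·
    · · · # # ·
    · · · # · ·
    · · · · · ·

Result: [34,62,16]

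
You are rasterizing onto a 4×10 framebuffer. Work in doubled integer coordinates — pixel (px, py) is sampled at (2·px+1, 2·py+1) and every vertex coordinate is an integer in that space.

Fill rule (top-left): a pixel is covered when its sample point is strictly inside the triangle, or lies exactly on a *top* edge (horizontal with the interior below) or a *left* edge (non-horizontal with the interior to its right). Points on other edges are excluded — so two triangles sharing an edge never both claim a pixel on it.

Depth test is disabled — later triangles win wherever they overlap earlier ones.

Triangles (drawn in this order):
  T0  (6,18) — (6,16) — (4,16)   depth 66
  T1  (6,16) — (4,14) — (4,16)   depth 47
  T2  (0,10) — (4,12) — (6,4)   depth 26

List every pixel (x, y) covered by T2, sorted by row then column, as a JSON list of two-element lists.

T0:
  2·area = 4  (B↔C swapped to make it positive)
  edge (6, 18)→(4, 16): d=(-2,-2) top-left  bias=+0
  edge (4, 16)→(6, 16): d=(2,0) top-left  bias=+0
  edge (6, 16)→(6, 18): d=(0,2) right/bottom  bias=-1
    (0,6)@(1, 13): e=[0,-6,10] → ·  [on edge]
    (1,7)@(3, 15): e=[0,-2,6] → ·  [on edge]
    (2,8)@(5, 17): e=[0,2,2] → █  [on edge]
    (3,8)@(7, 17): e=[4,2,-2] → ·
    (2,9)@(5, 19): e=[-4,6,2] → ·
    (3,9)@(7, 19): e=[0,6,-2] → ·  [on edge]
  covered (1 px):
    · · · ·
    · · · ·
    · · · ·
    · · · ·
    · · · ·
    · · · ·
    · · · ·
    · · · ·
    · · █ ·
    · · · ·
T1:
  2·area = 4  (B↔C swapped to make it positive)
  edge (6, 16)→(4, 16): d=(-2,0) right/bottom  bias=-1
  edge (4, 16)→(4, 14): d=(0,-2) top-left  bias=+0
  edge (4, 14)→(6, 16): d=(2,2) right/bottom  bias=-1
    (0,5)@(1, 11): e=[10,-6,0] → ·  [on edge]
    (1,6)@(3, 13): e=[6,-2,0] → ·  [on edge]
    (2,7)@(5, 15): e=[2,2,0] → ·  [on edge]
    (3,8)@(7, 17): e=[-2,6,0] → ·  [on edge]
  covered (0 px):
    · · · ·
    · · · ·
    · · · ·
    · · · ·
    · · · ·
    · · · ·
    · · · ·
    · · · ·
    · · · ·
    · · · ·
T2:
  2·area = 36  (B↔C swapped to make it positive)
  edge (0, 10)→(6, 4): d=(6,-6) top-left  bias=+0
  edge (6, 4)→(4, 12): d=(-2,8) right/bottom  bias=-1
  edge (4, 12)→(0, 10): d=(-4,-2) top-left  bias=+0
    (3,1)@(7, 3): e=[0,-6,42] → ·  [on edge]
    (2,2)@(5, 5): e=[0,6,30] → █  [on edge]
    (3,2)@(7, 5): e=[12,-10,34] → ·
    (1,3)@(3, 7): e=[0,18,18] → █  [on edge]
    (3,3)@(7, 7): e=[24,-14,26] → ·
    (0,4)@(1, 9): e=[0,30,6] → █  [on edge]
    (2,4)@(5, 9): e=[24,-2,14] → ·
    (0,5)@(1, 11): e=[12,26,-2] → ·
    (1,5)@(3, 11): e=[24,10,2] → █
    (2,5)@(5, 11): e=[36,-6,6] → ·
    (1,6)@(3, 13): e=[36,6,-6] → ·
  covered (6 px):
    · · · ·
    · · · ·
    · · █ ·
    · █ █ ·
    █ █ · ·
    · █ · ·
    · · · ·
    · · · ·
    · · · ·
    · · · ·

Result: [[2,2],[1,3],[2,3],[0,4],[1,4],[1,5]]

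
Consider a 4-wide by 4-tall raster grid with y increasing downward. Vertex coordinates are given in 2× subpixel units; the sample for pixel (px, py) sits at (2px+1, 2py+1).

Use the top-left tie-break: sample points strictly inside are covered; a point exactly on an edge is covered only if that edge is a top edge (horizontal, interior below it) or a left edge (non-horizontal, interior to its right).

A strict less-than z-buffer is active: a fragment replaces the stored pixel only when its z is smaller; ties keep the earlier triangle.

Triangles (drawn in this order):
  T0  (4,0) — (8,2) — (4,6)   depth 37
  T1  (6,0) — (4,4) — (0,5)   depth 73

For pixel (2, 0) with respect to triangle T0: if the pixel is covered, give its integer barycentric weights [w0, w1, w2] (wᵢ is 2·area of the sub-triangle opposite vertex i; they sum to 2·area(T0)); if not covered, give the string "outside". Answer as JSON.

T0:
  2·area = 24
  edge (4, 0)→(8, 2): d=(4,2) right/bottom  bias=-1
  edge (8, 2)→(4, 6): d=(-4,4) right/bottom  bias=-1
  edge (4, 6)→(4, 0): d=(0,-6) top-left  bias=+0
    (2,0)@(5, 1): e=[2,16,6] → #
    (3,0)@(7, 1): e=[-2,8,18] → ·
    (2,1)@(5, 3): e=[10,8,6] → #
    (3,1)@(7, 3): e=[6,0,18] → ·  [on edge]
    (2,2)@(5, 5): e=[18,0,6] → ·  [on edge]
    (1,3)@(3, 7): e=[30,0,-6] → ·  [on edge]
  covered (2 px):
    · · # ·
    · · # ·
    · · · ·
    · · · ·
T1:
  2·area = 14
  edge (6, 0)→(4, 4): d=(-2,4) right/bottom  bias=-1
  edge (4, 4)→(0, 5): d=(-4,1) right/bottom  bias=-1
  edge (0, 5)→(6, 0): d=(6,-5) top-left  bias=+0
    (2,0)@(5, 1): e=[2,11,1] → #
    (3,0)@(7, 1): e=[-6,9,11] → ·
    (1,1)@(3, 3): e=[6,5,3] → #
    (2,1)@(5, 3): e=[-2,3,13] → ·
    (1,2)@(3, 5): e=[2,-3,15] → ·
  covered (2 px):
    · · # ·
    · # · ·
    · · · ·
    · · · ·

Result: [16,6,2]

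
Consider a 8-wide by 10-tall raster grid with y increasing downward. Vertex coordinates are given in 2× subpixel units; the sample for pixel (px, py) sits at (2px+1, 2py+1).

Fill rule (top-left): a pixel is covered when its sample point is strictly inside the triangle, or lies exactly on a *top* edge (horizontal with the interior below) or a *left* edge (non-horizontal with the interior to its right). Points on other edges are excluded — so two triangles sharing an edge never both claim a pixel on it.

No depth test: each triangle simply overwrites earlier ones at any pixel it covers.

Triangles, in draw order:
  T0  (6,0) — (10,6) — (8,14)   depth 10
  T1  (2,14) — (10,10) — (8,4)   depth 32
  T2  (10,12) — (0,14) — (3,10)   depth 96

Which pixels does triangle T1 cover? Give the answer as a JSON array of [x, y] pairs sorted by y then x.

T0:
  2·area = 44
  edge (6, 0)→(10, 6): d=(4,6) right/bottom  bias=-1
  edge (10, 6)→(8, 14): d=(-2,8) right/bottom  bias=-1
  edge (8, 14)→(6, 0): d=(-2,-14) top-left  bias=+0
    (3,1)@(7, 3): e=[6,30,8] → X
    (4,1)@(9, 3): e=[-6,14,36] → .
    (3,2)@(7, 5): e=[14,26,4] → X
    (4,2)@(9, 5): e=[2,10,32] → X
    (5,2)@(11, 5): e=[-10,-6,60] → .
    (3,3)@(7, 7): e=[22,22,0] → X  [on edge]
    (5,3)@(11, 7): e=[-2,-10,56] → .
    (3,4)@(7, 9): e=[30,18,-4] → .
    (4,4)@(9, 9): e=[18,2,24] → X
    (5,4)@(11, 9): e=[6,-14,52] → .
    (4,5)@(9, 11): e=[26,-2,20] → .
  covered (6 px):
    . . . . . . . .
    . . . X . . . .
    . . . X X . . .
    . . . X X . . .
    . . . . X . . .
    . . . . . . . .
    . . . . . . . .
    . . . . . . . .
    . . . . . . . .
    . . . . . . . .
T1:
  2·area = 56  (B↔C swapped to make it positive)
  edge (2, 14)→(8, 4): d=(6,-10) top-left  bias=+0
  edge (8, 4)→(10, 10): d=(2,6) right/bottom  bias=-1
  edge (10, 10)→(2, 14): d=(-8,4) right/bottom  bias=-1
    (3,0)@(7, 1): e=[-28,0,84] → .  [on edge]
    (3,3)@(7, 7): e=[8,12,36] → X
    (4,3)@(9, 7): e=[28,0,28] → .  [on edge]
    (2,4)@(5, 9): e=[0,28,28] → X  [on edge]
    (4,4)@(9, 9): e=[40,4,12] → X
    (5,4)@(11, 9): e=[60,-8,4] → .
    (2,5)@(5, 11): e=[12,32,12] → X
    (4,5)@(9, 11): e=[52,8,-4] → .
    (1,6)@(3, 13): e=[4,48,4] → X
    (2,6)@(5, 13): e=[24,36,-4] → .
    (3,6)@(7, 13): e=[44,24,-12] → .
    (5,6)@(11, 13): e=[84,0,-28] → .  [on edge]
    (6,9)@(13, 19): e=[140,0,-84] → .  [on edge]
  covered (7 px):
    . . . . . . . .
    . . . . . . . .
    . . . . . . . .
    . . . X . . . .
    . . X X X . . .
    . . X X . . . .
    . X . . . . . .
    . . . . . . . .
    . . . . . . . .
    . . . . . . . .
T2:
  2·area = 34
  edge (10, 12)→(0, 14): d=(-10,2) right/bottom  bias=-1
  edge (0, 14)→(3, 10): d=(3,-4) top-left  bias=+0
  edge (3, 10)→(10, 12): d=(7,2) right/bottom  bias=-1
    (1,5)@(3, 11): e=[24,3,7] → X
    (2,5)@(5, 11): e=[20,11,3] → X
    (3,5)@(7, 11): e=[16,19,-1] → .
    (7,5)@(15, 11): e=[0,51,-17] → .  [on edge]
    (0,6)@(1, 13): e=[8,1,25] → X
    (2,6)@(5, 13): e=[0,17,17] → .  [on edge]
    (0,7)@(1, 15): e=[-12,7,39] → .
    (1,7)@(3, 15): e=[-16,15,35] → .
  covered (4 px):
    . . . . . . . .
    . . . . . . . .
    . . . . . . . .
    . . . . . . . .
    . . . . . . . .
    . X X . . . . .
    X X . . . . . .
    . . . . . . . .
    . . . . . . . .
    . . . . . . . .

Final: [[3,3],[2,4],[3,4],[4,4],[2,5],[3,5],[1,6]]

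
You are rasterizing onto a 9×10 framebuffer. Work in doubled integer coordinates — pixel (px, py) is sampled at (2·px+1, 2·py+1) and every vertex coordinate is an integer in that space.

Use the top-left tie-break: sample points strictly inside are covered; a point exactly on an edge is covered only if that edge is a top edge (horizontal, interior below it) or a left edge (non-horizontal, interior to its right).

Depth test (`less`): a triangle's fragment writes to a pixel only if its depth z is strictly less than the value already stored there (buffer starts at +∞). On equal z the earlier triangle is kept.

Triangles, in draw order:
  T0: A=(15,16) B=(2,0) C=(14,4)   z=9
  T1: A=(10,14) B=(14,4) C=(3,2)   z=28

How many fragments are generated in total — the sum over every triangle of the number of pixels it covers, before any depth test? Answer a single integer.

T0:
  2·area = 140
  edge (15, 16)→(2, 0): d=(-13,-16) top-left  bias=+0
  edge (2, 0)→(14, 4): d=(12,4) right/bottom  bias=-1
  edge (14, 4)→(15, 16): d=(1,12) right/bottom  bias=-1
    (1,0)@(3, 1): e=[3,8,129] → #
    (2,0)@(5, 1): e=[35,0,105] → ·  [on edge]
    (1,1)@(3, 3): e=[-23,32,131] → ·
    (2,1)@(5, 3): e=[9,24,107] → #
    (3,1)@(7, 3): e=[41,16,83] → #
    (4,1)@(9, 3): e=[73,8,59] → #
    (5,1)@(11, 3): e=[105,0,35] → ·  [on edge]
    (2,2)@(5, 5): e=[-17,48,109] → ·
    (3,2)@(7, 5): e=[15,40,85] → #
    (5,2)@(11, 5): e=[79,24,37] → #
    (6,2)@(13, 5): e=[111,16,13] → #
    (7,2)@(15, 5): e=[143,8,-11] → ·
    (8,2)@(17, 5): e=[175,0,-35] → ·  [on edge]
  covered (16 px):
    · # · · · · · · ·
    · · # # # · · · ·
    · · · # # # # · ·
    · · · · # # # · ·
    · · · · · # # · ·
    · · · · · # # · ·
    · · · · · · # · ·
    · · · · · · · · ·
    · · · · · · · · ·
    · · · · · · · · ·
T1:
  2·area = 118  (B↔C swapped to make it positive)
  edge (10, 14)→(3, 2): d=(-7,-12) top-left  bias=+0
  edge (3, 2)→(14, 4): d=(11,2) right/bottom  bias=-1
  edge (14, 4)→(10, 14): d=(-4,10) right/bottom  bias=-1
    (2,1)@(5, 3): e=[17,7,94] → #
    (3,1)@(7, 3): e=[41,3,74] → #
    (4,1)@(9, 3): e=[65,-1,54] → ·
    (2,2)@(5, 5): e=[3,29,86] → #
    (4,2)@(9, 5): e=[51,21,46] → #
    (5,2)@(11, 5): e=[75,17,26] → #
    (6,2)@(13, 5): e=[99,13,6] → #
    (7,2)@(15, 5): e=[123,9,-14] → ·
    (2,3)@(5, 7): e=[-11,51,78] → ·
    (3,3)@(7, 7): e=[13,47,58] → #
    (6,3)@(13, 7): e=[85,35,-2] → ·
    (3,4)@(7, 9): e=[-1,69,50] → ·
  covered (14 px):
    · · · · · · · · ·
    · · # # · · · · ·
    · · # # # # # · ·
    · · · # # # · · ·
    · · · · # # · · ·
    · · · · # # · · ·
    · · · · · · · · ·
    · · · · · · · · ·
    · · · · · · · · ·
    · · · · · · · · ·

Final: 30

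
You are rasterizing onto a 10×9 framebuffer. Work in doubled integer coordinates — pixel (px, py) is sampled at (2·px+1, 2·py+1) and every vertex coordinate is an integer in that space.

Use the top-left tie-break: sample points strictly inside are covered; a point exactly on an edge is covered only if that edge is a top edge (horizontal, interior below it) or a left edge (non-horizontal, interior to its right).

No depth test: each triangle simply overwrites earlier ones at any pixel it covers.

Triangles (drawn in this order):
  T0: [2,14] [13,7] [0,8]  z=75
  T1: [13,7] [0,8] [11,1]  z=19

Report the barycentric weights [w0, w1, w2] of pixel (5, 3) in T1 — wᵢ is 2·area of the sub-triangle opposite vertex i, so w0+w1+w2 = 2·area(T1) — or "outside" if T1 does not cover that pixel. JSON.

T0:
  2·area = 80  (B↔C swapped to make it positive)
  edge (2, 14)→(0, 8): d=(-2,-6) top-left  bias=+0
  edge (0, 8)→(13, 7): d=(13,-1) top-left  bias=+0
  edge (13, 7)→(2, 14): d=(-11,7) right/bottom  bias=-1
    (6,3)@(13, 7): e=[80,0,0] → ·  [on edge]
    (0,4)@(1, 9): e=[4,14,62] → #
    (1,4)@(3, 9): e=[16,16,48] → #
    (2,4)@(5, 9): e=[28,18,34] → #
    (3,4)@(7, 9): e=[40,20,20] → #
    (4,4)@(9, 9): e=[52,22,6] → #
    (5,4)@(11, 9): e=[64,24,-8] → ·
    (0,5)@(1, 11): e=[0,40,40] → #  [on edge]
    (3,5)@(7, 11): e=[36,46,-2] → ·
    (4,5)@(9, 11): e=[48,48,-16] → ·
    (0,6)@(1, 13): e=[-4,66,18] → ·
    (1,6)@(3, 13): e=[8,68,4] → #
    (1,8)@(3, 17): e=[0,120,-40] → ·  [on edge]
  covered (9 px):
    · · · · · · · · · ·
    · · · · · · · · · ·
    · · · · · · · · · ·
    · · · · · · · · · ·
    # # # # # · · · · ·
    # # # · · · · · · ·
    · # · · · · · · · ·
    · · · · · · · · · ·
    · · · · · · · · · ·
T1:
  2·area = 80
  edge (13, 7)→(0, 8): d=(-13,1) right/bottom  bias=-1
  edge (0, 8)→(11, 1): d=(11,-7) top-left  bias=+0
  edge (11, 1)→(13, 7): d=(2,6) right/bottom  bias=-1
    (5,0)@(11, 1): e=[80,0,0] → ·  [on edge]
    (4,1)@(9, 3): e=[56,8,16] → #
    (5,1)@(11, 3): e=[54,22,4] → #
    (6,1)@(13, 3): e=[52,36,-8] → ·
    (2,2)@(5, 5): e=[34,2,44] → #
    (3,2)@(7, 5): e=[32,16,32] → #
    (6,2)@(13, 5): e=[26,58,-4] → ·
    (1,3)@(3, 7): e=[10,10,60] → #
    (6,3)@(13, 7): e=[0,80,0] → ·  [on edge]
    (1,4)@(3, 9): e=[-16,32,64] → ·
    (2,4)@(5, 9): e=[-18,46,52] → ·
    (3,4)@(7, 9): e=[-20,60,40] → ·
    (7,6)@(15, 13): e=[-80,160,0] → ·  [on edge]
  covered (11 px):
    · · · · · · · · · ·
    · · · · # # · · · ·
    · · # # # # · · · ·
    · # # # # # · · · ·
    · · · · · · · · · ·
    · · · · · · · · · ·
    · · · · · · · · · ·
    · · · · · · · · · ·
    · · · · · · · · · ·

Answer: [66,12,2]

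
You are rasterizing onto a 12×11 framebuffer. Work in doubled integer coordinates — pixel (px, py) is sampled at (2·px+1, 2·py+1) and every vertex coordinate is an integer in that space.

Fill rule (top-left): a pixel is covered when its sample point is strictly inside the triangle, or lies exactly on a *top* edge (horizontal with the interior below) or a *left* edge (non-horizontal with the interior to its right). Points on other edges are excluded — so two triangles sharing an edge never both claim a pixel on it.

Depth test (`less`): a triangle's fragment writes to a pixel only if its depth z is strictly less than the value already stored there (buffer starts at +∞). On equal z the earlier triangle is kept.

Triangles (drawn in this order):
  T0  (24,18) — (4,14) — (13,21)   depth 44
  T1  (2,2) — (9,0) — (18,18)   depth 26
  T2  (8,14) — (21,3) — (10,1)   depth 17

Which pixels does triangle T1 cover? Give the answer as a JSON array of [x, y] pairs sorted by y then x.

T0:
  2·area = 104  (B↔C swapped to make it positive)
  edge (24, 18)→(13, 21): d=(-11,3) right/bottom  bias=-1
  edge (13, 21)→(4, 14): d=(-9,-7) top-left  bias=+0
  edge (4, 14)→(24, 18): d=(20,4) right/bottom  bias=-1
    (3,7)@(7, 15): e=[84,12,8] → #
    (4,7)@(9, 15): e=[78,26,0] → ·  [on edge]
    (3,8)@(7, 17): e=[62,-6,48] → ·
    (4,8)@(9, 17): e=[56,8,40] → #
    (5,8)@(11, 17): e=[50,22,32] → #
    (6,8)@(13, 17): e=[44,36,24] → #
    (7,8)@(15, 17): e=[38,50,16] → #
    (8,8)@(17, 17): e=[32,64,8] → #
    (9,8)@(19, 17): e=[26,78,0] → ·  [on edge]
    (4,9)@(9, 19): e=[34,-10,80] → ·
    (5,9)@(11, 19): e=[28,4,72] → #
    (9,9)@(19, 19): e=[4,60,40] → #
    (6,10)@(13, 21): e=[0,0,104] → ·  [on edge]
  covered (11 px):
    · · · · · · · · · · · ·
    · · · · · · · · · · · ·
    · · · · · · · · · · · ·
    · · · · · · · · · · · ·
    · · · · · · · · · · · ·
    · · · · · · · · · · · ·
    · · · · · · · · · · · ·
    · · · # · · · · · · · ·
    · · · · # # # # # · · ·
    · · · · · # # # # # · ·
    · · · · · · · · · · · ·
T1:
  2·area = 144
  edge (2, 2)→(9, 0): d=(7,-2) top-left  bias=+0
  edge (9, 0)→(18, 18): d=(9,18) right/bottom  bias=-1
  edge (18, 18)→(2, 2): d=(-16,-16) top-left  bias=+0
    (0,0)@(1, 1): e=[-9,153,0] → ·  [on edge]
    (3,0)@(7, 1): e=[3,45,96] → #
    (4,0)@(9, 1): e=[7,9,128] → #
    (5,0)@(11, 1): e=[11,-27,160] → ·
    (1,1)@(3, 3): e=[9,135,0] → #  [on edge]
    (2,1)@(5, 3): e=[13,99,32] → #
    (5,1)@(11, 3): e=[25,-9,128] → ·
    (1,2)@(3, 5): e=[23,153,-32] → ·
    (2,2)@(5, 5): e=[27,117,0] → #  [on edge]
    (5,2)@(11, 5): e=[39,9,96] → #
    (6,2)@(13, 5): e=[43,-27,128] → ·
    (2,3)@(5, 7): e=[41,135,-32] → ·
    (3,3)@(7, 7): e=[45,99,0] → #  [on edge]
    (4,4)@(9, 9): e=[63,81,0] → #  [on edge]
    (5,5)@(11, 11): e=[81,63,0] → #  [on edge]
    (6,6)@(13, 13): e=[99,45,0] → #  [on edge]
    (7,7)@(15, 15): e=[117,27,0] → #  [on edge]
    (8,8)@(17, 17): e=[135,9,0] → #  [on edge]
    (9,9)@(19, 19): e=[153,-9,0] → ·  [on edge]
    (10,10)@(21, 21): e=[171,-27,0] → ·  [on edge]
  covered (22 px):
    · · · # # · · · · · · ·
    · # # # # · · · · · · ·
    · · # # # # · · · · · ·
    · · · # # # · · · · · ·
    · · · · # # # · · · · ·
    · · · · · # # · · · · ·
    · · · · · · # # · · · ·
    · · · · · · · # · · · ·
    · · · · · · · · # · · ·
    · · · · · · · · · · · ·
    · · · · · · · · · · · ·
T2:
  2·area = 147  (B↔C swapped to make it positive)
  edge (8, 14)→(10, 1): d=(2,-13) top-left  bias=+0
  edge (10, 1)→(21, 3): d=(11,2) right/bottom  bias=-1
  edge (21, 3)→(8, 14): d=(-13,11) right/bottom  bias=-1
    (5,1)@(11, 3): e=[17,20,110] → #
    (6,1)@(13, 3): e=[43,16,88] → #
    (7,1)@(15, 3): e=[69,12,66] → #
    (8,1)@(17, 3): e=[95,8,44] → #
    (9,1)@(19, 3): e=[121,4,22] → #
    (10,1)@(21, 3): e=[147,0,0] → ·  [on edge]
    (5,2)@(11, 5): e=[21,42,84] → #
    (9,2)@(19, 5): e=[125,26,-4] → ·
    (5,3)@(11, 7): e=[25,64,58] → #
    (8,3)@(17, 7): e=[103,52,-8] → ·
    (4,4)@(9, 9): e=[3,90,54] → #
    (7,4)@(15, 9): e=[81,78,-12] → ·
  covered (18 px):
    · · · · · · · · · · · ·
    · · · · · # # # # # · ·
    · · · · · # # # # · · ·
    · · · · · # # # · · · ·
    · · · · # # # · · · · ·
    · · · · # # · · · · · ·
    · · · · # · · · · · · ·
    · · · · · · · · · · · ·
    · · · · · · · · · · · ·
    · · · · · · · · · · · ·
    · · · · · · · · · · · ·

Answer: [[3,0],[4,0],[1,1],[2,1],[3,1],[4,1],[2,2],[3,2],[4,2],[5,2],[3,3],[4,3],[5,3],[4,4],[5,4],[6,4],[5,5],[6,5],[6,6],[7,6],[7,7],[8,8]]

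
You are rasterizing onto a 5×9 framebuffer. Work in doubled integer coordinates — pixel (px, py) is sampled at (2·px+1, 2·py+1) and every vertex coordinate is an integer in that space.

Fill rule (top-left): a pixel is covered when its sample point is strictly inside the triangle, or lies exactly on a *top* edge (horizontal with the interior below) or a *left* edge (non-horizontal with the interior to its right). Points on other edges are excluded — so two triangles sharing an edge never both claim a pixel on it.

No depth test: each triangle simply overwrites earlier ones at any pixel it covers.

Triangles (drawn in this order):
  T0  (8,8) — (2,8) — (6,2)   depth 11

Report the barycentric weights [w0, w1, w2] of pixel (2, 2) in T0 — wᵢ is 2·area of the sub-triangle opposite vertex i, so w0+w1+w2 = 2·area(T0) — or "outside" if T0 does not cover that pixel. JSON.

T0:
  2·area = 36
  edge (8, 8)→(2, 8): d=(-6,0) right/bottom  bias=-1
  edge (2, 8)→(6, 2): d=(4,-6) top-left  bias=+0
  edge (6, 2)→(8, 8): d=(2,6) right/bottom  bias=-1
    (2,2)@(5, 5): e=[18,6,12] → █
    (3,2)@(7, 5): e=[18,18,0] → ·  [on edge]
    (1,3)@(3, 7): e=[6,2,28] → █
    (3,3)@(7, 7): e=[6,26,4] → █
    (4,3)@(9, 7): e=[6,38,-8] → ·
    (1,4)@(3, 9): e=[-6,10,32] → ·
    (2,4)@(5, 9): e=[-6,22,20] → ·
    (3,4)@(7, 9): e=[-6,34,8] → ·
    (4,5)@(9, 11): e=[-18,54,0] → ·  [on edge]
  covered (4 px):
    · · · · ·
    · · · · ·
    · · █ · ·
    · █ █ █ ·
    · · · · ·
    · · · · ·
    · · · · ·
    · · · · ·
    · · · · ·

Final: [6,12,18]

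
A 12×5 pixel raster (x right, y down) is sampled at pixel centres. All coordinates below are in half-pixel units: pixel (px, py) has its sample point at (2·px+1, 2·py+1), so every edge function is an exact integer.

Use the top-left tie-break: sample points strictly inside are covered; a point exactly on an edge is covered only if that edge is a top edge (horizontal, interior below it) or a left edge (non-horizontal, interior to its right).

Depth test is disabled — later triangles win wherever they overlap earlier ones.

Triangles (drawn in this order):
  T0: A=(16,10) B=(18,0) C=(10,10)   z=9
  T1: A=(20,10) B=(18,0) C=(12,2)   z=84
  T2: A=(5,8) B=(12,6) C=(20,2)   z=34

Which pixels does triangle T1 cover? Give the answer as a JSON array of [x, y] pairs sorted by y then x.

T0:
  2·area = 60  (B↔C swapped to make it positive)
  edge (16, 10)→(10, 10): d=(-6,0) right/bottom  bias=-1
  edge (10, 10)→(18, 0): d=(8,-10) top-left  bias=+0
  edge (18, 0)→(16, 10): d=(-2,10) right/bottom  bias=-1
    (8,1)@(17, 3): e=[42,14,4] → #
    (9,1)@(19, 3): e=[42,34,-16] → ·
    (7,2)@(15, 5): e=[30,10,20] → #
    (8,2)@(17, 5): e=[30,30,0] → ·  [on edge]
    (6,3)@(13, 7): e=[18,6,36] → #
    (8,3)@(17, 7): e=[18,46,-4] → ·
    (5,4)@(11, 9): e=[6,2,52] → #
    (8,4)@(17, 9): e=[6,62,-8] → ·
  covered (7 px):
    · · · · · · · · · · · ·
    · · · · · · · · # · · ·
    · · · · · · · # · · · ·
    · · · · · · # # · · · ·
    · · · · · # # # · · · ·
T1:
  2·area = 64  (B↔C swapped to make it positive)
  edge (20, 10)→(12, 2): d=(-8,-8) top-left  bias=+0
  edge (12, 2)→(18, 0): d=(6,-2) top-left  bias=+0
  edge (18, 0)→(20, 10): d=(2,10) right/bottom  bias=-1
    (5,0)@(11, 1): e=[0,-8,72] → ·  [on edge]
    (7,0)@(15, 1): e=[32,0,32] → #  [on edge]
    (8,0)@(17, 1): e=[48,4,12] → #
    (9,0)@(19, 1): e=[64,8,-8] → ·
    (4,1)@(9, 3): e=[-32,0,96] → ·  [on edge]
    (6,1)@(13, 3): e=[0,8,56] → #  [on edge]
    (9,1)@(19, 3): e=[48,20,-4] → ·
    (1,2)@(3, 5): e=[-96,0,160] → ·  [on edge]
    (6,2)@(13, 5): e=[-16,20,60] → ·
    (7,2)@(15, 5): e=[0,24,40] → #  [on edge]
    (9,2)@(19, 5): e=[32,32,0] → ·  [on edge]
    (7,3)@(15, 7): e=[-16,36,44] → ·
    (8,3)@(17, 7): e=[0,40,24] → #  [on edge]
    (9,4)@(19, 9): e=[0,56,8] → #  [on edge]
  covered (10 px):
    · · · · · · · # # · · ·
    · · · · · · # # # · · ·
    · · · · · · · # # · · ·
    · · · · · · · · # # · ·
    · · · · · · · · · # · ·
T2:
  2·area = 12  (B↔C swapped to make it positive)
  edge (5, 8)→(20, 2): d=(15,-6) top-left  bias=+0
  edge (20, 2)→(12, 6): d=(-8,4) right/bottom  bias=-1
  edge (12, 6)→(5, 8): d=(-7,2) right/bottom  bias=-1
    (6,2)@(13, 5): e=[3,4,5] → #
    (7,2)@(15, 5): e=[15,-4,1] → ·
    (6,3)@(13, 7): e=[33,-12,-9] → ·
  covered (1 px):
    · · · · · · · · · · · ·
    · · · · · · · · · · · ·
    · · · · · · # · · · · ·
    · · · · · · · · · · · ·
    · · · · · · · · · · · ·

Result: [[7,0],[8,0],[6,1],[7,1],[8,1],[7,2],[8,2],[8,3],[9,3],[9,4]]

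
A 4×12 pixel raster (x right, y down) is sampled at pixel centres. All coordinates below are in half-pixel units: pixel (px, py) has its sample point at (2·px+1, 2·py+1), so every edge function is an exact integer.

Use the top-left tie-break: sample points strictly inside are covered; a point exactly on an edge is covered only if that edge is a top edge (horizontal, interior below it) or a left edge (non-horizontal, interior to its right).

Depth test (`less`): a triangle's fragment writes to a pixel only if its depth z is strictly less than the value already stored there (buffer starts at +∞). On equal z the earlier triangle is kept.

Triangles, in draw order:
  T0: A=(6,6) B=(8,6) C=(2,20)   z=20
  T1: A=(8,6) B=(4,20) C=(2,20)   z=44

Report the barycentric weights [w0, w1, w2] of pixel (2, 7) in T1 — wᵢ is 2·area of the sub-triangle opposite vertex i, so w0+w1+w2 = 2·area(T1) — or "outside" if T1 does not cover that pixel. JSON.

T0:
  2·area = 28
  edge (6, 6)→(8, 6): d=(2,0) top-left  bias=+0
  edge (8, 6)→(2, 20): d=(-6,14) right/bottom  bias=-1
  edge (2, 20)→(6, 6): d=(4,-14) top-left  bias=+0
    (3,3)@(7, 7): e=[2,8,18] → X
    (3,4)@(7, 9): e=[6,-4,26] → .
    (2,5)@(5, 11): e=[10,12,6] → X
    (3,5)@(7, 11): e=[10,-16,34] → .
    (2,6)@(5, 13): e=[14,0,14] → .  [on edge]
    (1,8)@(3, 17): e=[22,4,2] → X
    (2,8)@(5, 17): e=[22,-24,30] → .
    (1,9)@(3, 19): e=[26,-8,10] → .
  covered (3 px):
    . . . .
    . . . .
    . . . .
    . . . X
    . . . .
    . . X .
    . . . .
    . . . .
    . X . .
    . . . .
    . . . .
    . . . .
T1:
  2·area = 28
  edge (8, 6)→(4, 20): d=(-4,14) right/bottom  bias=-1
  edge (4, 20)→(2, 20): d=(-2,0) right/bottom  bias=-1
  edge (2, 20)→(8, 6): d=(6,-14) top-left  bias=+0
    (3,4)@(7, 9): e=[2,22,4] → X
    (3,5)@(7, 11): e=[-6,18,16] → .
    (2,6)@(5, 13): e=[14,14,0] → X  [on edge]
    (3,6)@(7, 13): e=[-14,14,28] → .
    (2,7)@(5, 15): e=[6,10,12] → X
    (3,7)@(7, 15): e=[-22,10,40] → .
    (2,8)@(5, 17): e=[-2,6,24] → .
    (1,9)@(3, 19): e=[18,2,8] → X
    (2,9)@(5, 19): e=[-10,2,36] → .
    (1,10)@(3, 21): e=[10,-2,20] → .
  covered (4 px):
    . . . .
    . . . .
    . . . .
    . . . .
    . . . X
    . . . .
    . . X .
    . . X .
    . . . .
    . X . .
    . . . .
    . . . .

Result: [10,12,6]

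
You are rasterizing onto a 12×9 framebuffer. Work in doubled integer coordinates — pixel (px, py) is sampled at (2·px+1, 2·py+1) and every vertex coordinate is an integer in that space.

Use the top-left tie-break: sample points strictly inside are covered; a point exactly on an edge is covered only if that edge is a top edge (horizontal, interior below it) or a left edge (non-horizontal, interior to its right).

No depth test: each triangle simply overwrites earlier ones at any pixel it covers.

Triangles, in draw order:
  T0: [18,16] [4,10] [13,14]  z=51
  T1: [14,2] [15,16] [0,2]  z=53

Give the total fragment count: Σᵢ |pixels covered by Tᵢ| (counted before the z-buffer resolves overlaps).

T0:
  2·area = 2  (B↔C swapped to make it positive)
  edge (18, 16)→(13, 14): d=(-5,-2) top-left  bias=+0
  edge (13, 14)→(4, 10): d=(-9,-4) top-left  bias=+0
  edge (4, 10)→(18, 16): d=(14,6) right/bottom  bias=-1
    (5,6)@(11, 13): e=[1,1,0] → .  [on edge]
  covered (0 px):
    . . . . . . . . . . . .
    . . . . . . . . . . . .
    . . . . . . . . . . . .
    . . . . . . . . . . . .
    . . . . . . . . . . . .
    . . . . . . . . . . . .
    . . . . . . . . . . . .
    . . . . . . . . . . . .
    . . . . . . . . . . . .
T1:
  2·area = 196
  edge (14, 2)→(15, 16): d=(1,14) right/bottom  bias=-1
  edge (15, 16)→(0, 2): d=(-15,-14) top-left  bias=+0
  edge (0, 2)→(14, 2): d=(14,0) top-left  bias=+0
    (1,1)@(3, 3): e=[155,27,14] → X
    (2,1)@(5, 3): e=[127,55,14] → X
    (3,1)@(7, 3): e=[99,83,14] → X
    (4,1)@(9, 3): e=[71,111,14] → X
    (5,1)@(11, 3): e=[43,139,14] → X
    (6,1)@(13, 3): e=[15,167,14] → X
    (7,1)@(15, 3): e=[-13,195,14] → .
    (1,2)@(3, 5): e=[157,-3,42] → .
    (2,2)@(5, 5): e=[129,25,42] → X
    (7,2)@(15, 5): e=[-11,165,42] → .
    (2,3)@(5, 7): e=[131,-5,70] → .
    (3,3)@(7, 7): e=[103,23,70] → X
  covered (21 px):
    . . . . . . . . . . . .
    . X X X X X X . . . . .
    . . X X X X X . . . . .
    . . . X X X X . . . . .
    . . . . X X X . . . . .
    . . . . . X X . . . . .
    . . . . . . X . . . . .
    . . . . . . . . . . . .
    . . . . . . . . . . . .

Result: 21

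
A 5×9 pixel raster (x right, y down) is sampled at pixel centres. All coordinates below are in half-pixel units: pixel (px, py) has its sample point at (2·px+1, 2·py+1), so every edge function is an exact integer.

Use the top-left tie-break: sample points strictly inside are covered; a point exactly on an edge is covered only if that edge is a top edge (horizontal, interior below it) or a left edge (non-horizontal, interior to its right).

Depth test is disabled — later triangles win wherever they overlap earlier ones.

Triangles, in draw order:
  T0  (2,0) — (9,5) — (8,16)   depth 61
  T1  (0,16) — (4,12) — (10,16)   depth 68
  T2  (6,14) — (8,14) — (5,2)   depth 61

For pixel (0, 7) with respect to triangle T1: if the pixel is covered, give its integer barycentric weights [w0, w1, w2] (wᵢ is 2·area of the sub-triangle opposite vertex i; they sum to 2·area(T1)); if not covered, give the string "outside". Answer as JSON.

T0:
  2·area = 82
  edge (2, 0)→(9, 5): d=(7,5) right/bottom  bias=-1
  edge (9, 5)→(8, 16): d=(-1,11) right/bottom  bias=-1
  edge (8, 16)→(2, 0): d=(-6,-16) top-left  bias=+0
    (1,0)@(3, 1): e=[2,70,10] → #
    (2,0)@(5, 1): e=[-8,48,42] → ·
    (1,1)@(3, 3): e=[16,68,-2] → ·
    (2,1)@(5, 3): e=[6,46,30] → #
    (3,1)@(7, 3): e=[-4,24,62] → ·
    (2,2)@(5, 5): e=[20,44,18] → #
    (3,2)@(7, 5): e=[10,22,50] → #
    (4,2)@(9, 5): e=[0,0,82] → ·  [on edge]
    (2,3)@(5, 7): e=[34,42,6] → #
    (4,3)@(9, 7): e=[14,-2,70] → ·
    (2,4)@(5, 9): e=[48,40,-6] → ·
    (3,4)@(7, 9): e=[38,18,26] → #
  covered (9 px):
    · # · · ·
    · · # · ·
    · · # # ·
    · · # # ·
    · · · # ·
    · · · # ·
    · · · # ·
    · · · · ·
    · · · · ·
T1:
  2·area = 40
  edge (0, 16)→(4, 12): d=(4,-4) top-left  bias=+0
  edge (4, 12)→(10, 16): d=(6,4) right/bottom  bias=-1
  edge (10, 16)→(0, 16): d=(-10,0) right/bottom  bias=-1
    (4,3)@(9, 7): e=[0,-50,90] → ·  [on edge]
    (3,4)@(7, 9): e=[0,-30,70] → ·  [on edge]
    (2,5)@(5, 11): e=[0,-10,50] → ·  [on edge]
    (1,6)@(3, 13): e=[0,10,30] → #  [on edge]
    (2,6)@(5, 13): e=[8,2,30] → #
    (3,6)@(7, 13): e=[16,-6,30] → ·
    (0,7)@(1, 15): e=[0,30,10] → #  [on edge]
    (3,7)@(7, 15): e=[24,6,10] → #
    (4,7)@(9, 15): e=[32,-2,10] → ·
    (0,8)@(1, 17): e=[8,42,-10] → ·
    (1,8)@(3, 17): e=[16,34,-10] → ·
    (2,8)@(5, 17): e=[24,26,-10] → ·
  covered (6 px):
    · · · · ·
    · · · · ·
    · · · · ·
    · · · · ·
    · · · · ·
    · · · · ·
    · # # · ·
    # # # # ·
    · · · · ·
T2:
  2·area = 24  (B↔C swapped to make it positive)
  edge (6, 14)→(5, 2): d=(-1,-12) top-left  bias=+0
  edge (5, 2)→(8, 14): d=(3,12) right/bottom  bias=-1
  edge (8, 14)→(6, 14): d=(-2,0) right/bottom  bias=-1
    (3,5)@(7, 11): e=[15,3,6] → #
    (4,5)@(9, 11): e=[39,-21,6] → ·
    (3,6)@(7, 13): e=[13,9,2] → #
    (4,6)@(9, 13): e=[37,-15,2] → ·
    (3,7)@(7, 15): e=[11,15,-2] → ·
  covered (2 px):
    · · · · ·
    · · · · ·
    · · · · ·
    · · · · ·
    · · · · ·
    · · · # ·
    · · · # ·
    · · · · ·
    · · · · ·

Result: [30,10,0]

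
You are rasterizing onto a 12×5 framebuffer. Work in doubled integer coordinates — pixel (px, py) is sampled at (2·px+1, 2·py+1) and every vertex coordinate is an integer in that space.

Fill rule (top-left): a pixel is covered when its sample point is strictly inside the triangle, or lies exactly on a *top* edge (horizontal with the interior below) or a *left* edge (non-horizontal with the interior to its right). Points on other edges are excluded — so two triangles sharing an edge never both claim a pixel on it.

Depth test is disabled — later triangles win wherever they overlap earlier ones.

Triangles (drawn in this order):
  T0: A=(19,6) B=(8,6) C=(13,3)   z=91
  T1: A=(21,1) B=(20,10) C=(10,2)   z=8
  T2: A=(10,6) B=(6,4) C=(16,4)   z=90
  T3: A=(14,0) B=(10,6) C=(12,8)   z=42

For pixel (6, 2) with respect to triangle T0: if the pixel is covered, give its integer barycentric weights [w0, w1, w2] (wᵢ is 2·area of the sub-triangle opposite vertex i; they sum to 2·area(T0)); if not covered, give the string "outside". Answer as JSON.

T0:
  2·area = 33
  edge (19, 6)→(8, 6): d=(-11,0) right/bottom  bias=-1
  edge (8, 6)→(13, 3): d=(5,-3) top-left  bias=+0
  edge (13, 3)→(19, 6): d=(6,3) right/bottom  bias=-1
    (4,0)@(9, 1): e=[55,-22,0] → ·  [on edge]
    (6,1)@(13, 3): e=[33,0,0] → ·  [on edge]
    (5,2)@(11, 5): e=[11,4,18] → █
    (6,2)@(13, 5): e=[11,10,12] → █
    (7,2)@(15, 5): e=[11,16,6] → █
    (8,2)@(17, 5): e=[11,22,0] → ·  [on edge]
    (5,3)@(11, 7): e=[-11,14,30] → ·
    (6,3)@(13, 7): e=[-11,20,24] → ·
    (7,3)@(15, 7): e=[-11,26,18] → ·
    (10,3)@(21, 7): e=[-11,44,0] → ·  [on edge]
    (1,4)@(3, 9): e=[-33,0,66] → ·  [on edge]
  covered (3 px):
    · · · · · · · · · · · ·
    · · · · · · · · · · · ·
    · · · · · █ █ █ · · · ·
    · · · · · · · · · · · ·
    · · · · · · · · · · · ·
T1:
  2·area = 98
  edge (21, 1)→(20, 10): d=(-1,9) right/bottom  bias=-1
  edge (20, 10)→(10, 2): d=(-10,-8) top-left  bias=+0
  edge (10, 2)→(21, 1): d=(11,-1) top-left  bias=+0
    (10,0)@(21, 1): e=[0,98,0] → ·  [on edge]
    (6,1)@(13, 3): e=[70,14,14] → █
    (7,1)@(15, 3): e=[52,30,16] → █
    (8,1)@(17, 3): e=[34,46,18] → █
    (9,1)@(19, 3): e=[16,62,20] → █
    (10,1)@(21, 3): e=[-2,78,22] → ·
    (6,2)@(13, 5): e=[68,-6,36] → ·
    (7,2)@(15, 5): e=[50,10,38] → █
    (10,2)@(21, 5): e=[-4,58,44] → ·
    (7,3)@(15, 7): e=[48,-10,60] → ·
    (8,3)@(17, 7): e=[30,6,62] → █
    (10,3)@(21, 7): e=[-6,38,66] → ·
  covered (10 px):
    · · · · · · · · · · · ·
    · · · · · · █ █ █ █ · ·
    · · · · · · · █ █ █ · ·
    · · · · · · · · █ █ · ·
    · · · · · · · · · █ · ·
T2:
  2·area = 20
  edge (10, 6)→(6, 4): d=(-4,-2) top-left  bias=+0
  edge (6, 4)→(16, 4): d=(10,0) top-left  bias=+0
  edge (16, 4)→(10, 6): d=(-6,2) right/bottom  bias=-1
    (9,1)@(19, 3): e=[30,-10,0] → ·  [on edge]
    (4,2)@(9, 5): e=[2,10,8] → █
    (5,2)@(11, 5): e=[6,10,4] → █
    (6,2)@(13, 5): e=[10,10,0] → ·  [on edge]
    (3,3)@(7, 7): e=[-10,30,0] → ·  [on edge]
    (4,3)@(9, 7): e=[-6,30,-4] → ·
    (5,3)@(11, 7): e=[-2,30,-8] → ·
    (0,4)@(1, 9): e=[-30,50,0] → ·  [on edge]
  covered (2 px):
    · · · · · · · · · · · ·
    · · · · · · · · · · · ·
    · · · · █ █ · · · · · ·
    · · · · · · · · · · · ·
    · · · · · · · · · · · ·
T3:
  2·area = 20  (B↔C swapped to make it positive)
  edge (14, 0)→(12, 8): d=(-2,8) right/bottom  bias=-1
  edge (12, 8)→(10, 6): d=(-2,-2) top-left  bias=+0
  edge (10, 6)→(14, 0): d=(4,-6) top-left  bias=+0
    (2,0)@(5, 1): e=[70,0,-50] → ·  [on edge]
    (3,1)@(7, 3): e=[50,0,-30] → ·  [on edge]
    (6,1)@(13, 3): e=[2,12,6] → █
    (7,1)@(15, 3): e=[-14,16,18] → ·
    (4,2)@(9, 5): e=[30,0,-10] → ·  [on edge]
    (5,2)@(11, 5): e=[14,4,2] → █
    (6,2)@(13, 5): e=[-2,8,14] → ·
    (5,3)@(11, 7): e=[10,0,10] → █  [on edge]
    (6,3)@(13, 7): e=[-6,4,22] → ·
    (5,4)@(11, 9): e=[6,-4,18] → ·
    (6,4)@(13, 9): e=[-10,0,30] → ·  [on edge]
  covered (3 px):
    · · · · · · · · · · · ·
    · · · · · · █ · · · · ·
    · · · · · █ · · · · · ·
    · · · · · █ · · · · · ·
    · · · · · · · · · · · ·

Result: [10,12,11]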